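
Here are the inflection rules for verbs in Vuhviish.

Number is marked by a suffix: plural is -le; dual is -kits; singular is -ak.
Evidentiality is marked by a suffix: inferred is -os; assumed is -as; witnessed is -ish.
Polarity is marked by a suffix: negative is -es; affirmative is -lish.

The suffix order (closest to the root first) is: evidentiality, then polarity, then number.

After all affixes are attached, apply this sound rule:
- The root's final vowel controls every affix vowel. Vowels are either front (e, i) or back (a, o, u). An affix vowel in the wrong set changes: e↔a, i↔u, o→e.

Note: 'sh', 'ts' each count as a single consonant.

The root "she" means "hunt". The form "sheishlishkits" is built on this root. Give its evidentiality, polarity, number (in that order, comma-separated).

Segment: she-ish-lish-kits.
evidentiality: -ish → witnessed.
polarity: -lish → affirmative.
number: -kits → dual.

witnessed, affirmative, dual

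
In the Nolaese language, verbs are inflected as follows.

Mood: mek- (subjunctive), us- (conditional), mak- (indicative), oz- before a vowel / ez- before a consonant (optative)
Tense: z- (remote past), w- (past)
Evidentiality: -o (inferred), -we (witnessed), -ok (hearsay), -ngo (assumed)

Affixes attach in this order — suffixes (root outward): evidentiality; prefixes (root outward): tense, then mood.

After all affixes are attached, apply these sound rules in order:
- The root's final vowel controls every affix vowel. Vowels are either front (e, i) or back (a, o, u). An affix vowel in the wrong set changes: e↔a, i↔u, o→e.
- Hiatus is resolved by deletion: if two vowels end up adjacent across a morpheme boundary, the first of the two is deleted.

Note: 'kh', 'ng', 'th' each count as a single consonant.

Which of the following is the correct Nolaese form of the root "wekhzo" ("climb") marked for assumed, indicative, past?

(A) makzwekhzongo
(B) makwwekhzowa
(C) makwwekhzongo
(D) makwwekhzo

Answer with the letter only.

C

Attach tense past w- → wwekhzo.
Attach mood indicative mak- → makwwekhzo.
Attach evidentiality assumed -ngo → makwwekhzongo.
Vowel harmony: no change.
Vowel deletion: no change.
So the correct form is makwwekhzongo, option (C).
(B) makwwekhzowa is wrong: it uses witnessed instead of assumed for evidentiality.
(D) makwwekhzo is wrong: it uses inferred instead of assumed for evidentiality.
(A) makzwekhzongo is wrong: it uses remote past instead of past for tense.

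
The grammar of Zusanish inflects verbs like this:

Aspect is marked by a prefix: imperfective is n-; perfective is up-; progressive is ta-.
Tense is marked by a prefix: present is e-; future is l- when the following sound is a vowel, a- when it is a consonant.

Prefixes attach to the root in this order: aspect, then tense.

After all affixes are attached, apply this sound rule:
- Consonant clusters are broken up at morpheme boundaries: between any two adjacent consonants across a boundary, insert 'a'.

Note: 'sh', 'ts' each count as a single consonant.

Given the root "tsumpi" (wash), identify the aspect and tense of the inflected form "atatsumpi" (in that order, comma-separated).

Segment: a-ta-tsumpi.
aspect: ta- → progressive.
tense: l/a- → future.

progressive, future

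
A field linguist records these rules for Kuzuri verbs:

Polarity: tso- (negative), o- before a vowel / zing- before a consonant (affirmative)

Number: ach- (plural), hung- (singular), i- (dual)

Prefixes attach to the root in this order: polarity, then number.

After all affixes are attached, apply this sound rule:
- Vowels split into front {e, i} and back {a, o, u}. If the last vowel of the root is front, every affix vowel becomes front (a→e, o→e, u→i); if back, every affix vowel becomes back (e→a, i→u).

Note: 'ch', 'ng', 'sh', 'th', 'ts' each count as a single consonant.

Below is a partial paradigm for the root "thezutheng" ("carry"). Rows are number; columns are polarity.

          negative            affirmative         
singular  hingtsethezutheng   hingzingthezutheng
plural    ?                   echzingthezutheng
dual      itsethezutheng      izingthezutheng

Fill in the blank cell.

Attach polarity negative tso- → tsothezutheng.
Attach number plural ach- → achtsothezutheng.
Apply vowel harmony: achtsothezutheng → echtsethezutheng.

echtsethezutheng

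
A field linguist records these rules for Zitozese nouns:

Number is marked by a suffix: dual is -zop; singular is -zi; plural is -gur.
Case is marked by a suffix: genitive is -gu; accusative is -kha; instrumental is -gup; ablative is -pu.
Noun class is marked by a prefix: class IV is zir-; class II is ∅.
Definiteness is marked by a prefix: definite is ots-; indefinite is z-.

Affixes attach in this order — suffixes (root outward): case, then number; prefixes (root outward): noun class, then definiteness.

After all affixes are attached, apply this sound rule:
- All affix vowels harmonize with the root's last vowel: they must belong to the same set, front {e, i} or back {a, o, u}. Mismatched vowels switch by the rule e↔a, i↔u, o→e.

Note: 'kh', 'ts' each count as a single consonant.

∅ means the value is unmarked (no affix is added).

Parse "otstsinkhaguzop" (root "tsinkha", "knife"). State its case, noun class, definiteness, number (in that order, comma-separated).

Segment: ots-tsinkha-gu-zop.
case: -gu → genitive.
noun class: ∅ → class II.
definiteness: ots- → definite.
number: -zop → dual.

genitive, class II, definite, dual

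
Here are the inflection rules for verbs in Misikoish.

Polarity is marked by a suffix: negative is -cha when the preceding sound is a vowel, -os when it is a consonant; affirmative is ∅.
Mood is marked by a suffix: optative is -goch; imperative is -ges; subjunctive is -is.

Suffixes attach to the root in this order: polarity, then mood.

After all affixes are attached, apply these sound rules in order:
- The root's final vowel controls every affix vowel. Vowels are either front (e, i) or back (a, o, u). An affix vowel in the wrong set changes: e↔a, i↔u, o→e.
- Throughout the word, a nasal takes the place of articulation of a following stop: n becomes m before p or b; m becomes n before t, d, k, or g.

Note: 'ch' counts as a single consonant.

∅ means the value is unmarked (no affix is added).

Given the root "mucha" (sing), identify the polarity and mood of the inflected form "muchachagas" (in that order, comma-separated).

Segment: mucha-cha-ges.
polarity: -cha/os → negative.
mood: -ges → imperative.

negative, imperative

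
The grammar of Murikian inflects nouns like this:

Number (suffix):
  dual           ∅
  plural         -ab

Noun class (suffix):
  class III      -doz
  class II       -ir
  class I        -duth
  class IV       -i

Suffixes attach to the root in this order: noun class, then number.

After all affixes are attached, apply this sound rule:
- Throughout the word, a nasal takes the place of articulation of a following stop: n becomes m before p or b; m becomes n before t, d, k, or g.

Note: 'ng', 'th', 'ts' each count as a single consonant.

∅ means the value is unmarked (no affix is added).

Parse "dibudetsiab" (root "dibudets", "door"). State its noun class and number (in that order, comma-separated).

Segment: dibudets-i-ab.
noun class: -i → class IV.
number: -ab → plural.

class IV, plural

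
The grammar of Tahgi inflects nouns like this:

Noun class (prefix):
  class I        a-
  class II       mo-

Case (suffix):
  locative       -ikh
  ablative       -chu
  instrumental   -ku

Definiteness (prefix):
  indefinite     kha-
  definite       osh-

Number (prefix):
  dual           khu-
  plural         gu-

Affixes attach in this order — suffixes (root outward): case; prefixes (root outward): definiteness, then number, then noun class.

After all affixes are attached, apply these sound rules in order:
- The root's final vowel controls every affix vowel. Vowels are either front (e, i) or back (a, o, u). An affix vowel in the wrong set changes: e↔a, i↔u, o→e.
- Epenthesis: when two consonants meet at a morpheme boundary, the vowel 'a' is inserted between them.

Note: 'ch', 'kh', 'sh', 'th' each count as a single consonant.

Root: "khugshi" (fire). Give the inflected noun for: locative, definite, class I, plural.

Attach definiteness definite osh- → oshkhugshi.
Attach number plural gu- → guoshkhugshi.
Attach case locative -ikh → guoshkhugshiikh.
Attach noun class class I a- → aguoshkhugshiikh.
Apply vowel harmony: aguoshkhugshiikh → egieshkhugshiikh.
Apply epenthesis: egieshkhugshiikh → egieshakhugshiikh.

egieshakhugshiikh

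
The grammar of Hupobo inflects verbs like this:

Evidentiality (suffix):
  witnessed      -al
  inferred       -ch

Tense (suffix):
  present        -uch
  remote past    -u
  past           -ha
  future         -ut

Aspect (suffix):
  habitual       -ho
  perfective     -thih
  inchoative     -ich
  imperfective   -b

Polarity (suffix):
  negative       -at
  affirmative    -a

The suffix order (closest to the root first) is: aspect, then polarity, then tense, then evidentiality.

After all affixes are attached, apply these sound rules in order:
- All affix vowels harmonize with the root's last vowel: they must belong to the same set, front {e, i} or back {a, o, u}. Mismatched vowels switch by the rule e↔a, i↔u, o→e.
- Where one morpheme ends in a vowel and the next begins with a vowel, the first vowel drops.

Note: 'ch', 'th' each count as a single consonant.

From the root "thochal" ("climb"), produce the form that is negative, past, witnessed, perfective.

thochalthuhathal

Attach aspect perfective -thih → thochalthih.
Attach polarity negative -at → thochalthihat.
Attach tense past -ha → thochalthihatha.
Attach evidentiality witnessed -al → thochalthihathaal.
Apply vowel harmony: thochalthihathaal → thochalthuhathaal.
Apply vowel deletion: thochalthuhathaal → thochalthuhathal.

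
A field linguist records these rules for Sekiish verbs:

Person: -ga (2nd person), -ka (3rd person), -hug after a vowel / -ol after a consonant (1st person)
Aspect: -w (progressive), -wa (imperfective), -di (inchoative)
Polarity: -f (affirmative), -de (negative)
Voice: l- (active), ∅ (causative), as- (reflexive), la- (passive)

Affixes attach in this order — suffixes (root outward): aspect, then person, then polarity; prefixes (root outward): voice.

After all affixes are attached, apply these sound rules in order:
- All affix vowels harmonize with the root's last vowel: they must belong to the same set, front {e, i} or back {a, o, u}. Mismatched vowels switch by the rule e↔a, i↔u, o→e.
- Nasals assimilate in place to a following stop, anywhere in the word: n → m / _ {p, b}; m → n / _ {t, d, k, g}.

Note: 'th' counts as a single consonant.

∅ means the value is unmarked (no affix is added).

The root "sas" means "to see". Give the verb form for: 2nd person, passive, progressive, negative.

Attach aspect progressive -w → sasw.
Attach person 2nd person -ga → saswga.
Attach polarity negative -de → saswgade.
Attach voice passive la- → lasaswgade.
Apply vowel harmony: lasaswgade → lasaswgada.
Nasal assimilation: no change.

lasaswgada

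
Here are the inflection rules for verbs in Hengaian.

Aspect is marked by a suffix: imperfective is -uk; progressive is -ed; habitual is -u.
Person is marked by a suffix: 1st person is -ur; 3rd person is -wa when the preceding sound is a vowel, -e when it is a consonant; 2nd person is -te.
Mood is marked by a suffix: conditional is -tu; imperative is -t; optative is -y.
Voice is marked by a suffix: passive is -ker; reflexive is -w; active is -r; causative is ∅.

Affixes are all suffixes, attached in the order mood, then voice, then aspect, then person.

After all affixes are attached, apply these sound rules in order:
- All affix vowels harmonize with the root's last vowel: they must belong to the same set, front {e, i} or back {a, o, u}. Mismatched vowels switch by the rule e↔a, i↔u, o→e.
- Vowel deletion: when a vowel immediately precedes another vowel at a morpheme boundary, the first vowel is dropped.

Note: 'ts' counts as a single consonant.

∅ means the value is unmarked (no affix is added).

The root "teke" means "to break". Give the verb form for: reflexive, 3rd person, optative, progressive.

tekeywede

Attach mood optative -y → tekey.
Attach voice reflexive -w → tekeyw.
Attach aspect progressive -ed → tekeywed.
Attach person 3rd person -e (after consonant 'd') → tekeywede.
Vowel harmony: no change.
Vowel deletion: no change.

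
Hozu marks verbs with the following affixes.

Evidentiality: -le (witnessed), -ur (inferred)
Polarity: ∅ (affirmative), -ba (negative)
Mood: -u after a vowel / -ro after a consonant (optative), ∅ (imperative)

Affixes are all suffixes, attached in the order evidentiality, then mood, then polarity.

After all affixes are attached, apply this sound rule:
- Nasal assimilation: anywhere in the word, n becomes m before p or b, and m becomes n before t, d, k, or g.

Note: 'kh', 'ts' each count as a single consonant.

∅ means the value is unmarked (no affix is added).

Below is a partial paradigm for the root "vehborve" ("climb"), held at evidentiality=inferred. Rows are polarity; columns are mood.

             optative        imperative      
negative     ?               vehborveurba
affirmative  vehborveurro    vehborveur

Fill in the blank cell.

Attach evidentiality inferred -ur → vehborveur.
Attach mood optative -ro (after consonant 'r') → vehborveurro.
Attach polarity negative -ba → vehborveurroba.
Nasal assimilation: no change.

vehborveurroba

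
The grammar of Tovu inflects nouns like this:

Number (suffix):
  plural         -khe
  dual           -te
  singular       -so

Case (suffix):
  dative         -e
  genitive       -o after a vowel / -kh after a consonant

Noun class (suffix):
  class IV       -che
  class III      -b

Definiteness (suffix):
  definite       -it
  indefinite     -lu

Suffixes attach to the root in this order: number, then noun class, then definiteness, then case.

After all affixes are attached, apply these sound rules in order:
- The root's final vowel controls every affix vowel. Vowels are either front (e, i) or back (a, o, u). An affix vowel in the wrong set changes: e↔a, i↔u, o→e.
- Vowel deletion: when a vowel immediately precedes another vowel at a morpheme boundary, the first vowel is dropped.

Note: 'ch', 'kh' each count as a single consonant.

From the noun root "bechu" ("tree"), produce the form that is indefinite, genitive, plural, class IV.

Attach number plural -khe → bechukhe.
Attach noun class class IV -che → bechukheche.
Attach definiteness indefinite -lu → bechukhechelu.
Attach case genitive -o (after vowel 'u') → bechukhecheluo.
Apply vowel harmony: bechukhecheluo → bechukhachaluo.
Apply vowel deletion: bechukhachaluo → bechukhachalo.

bechukhachalo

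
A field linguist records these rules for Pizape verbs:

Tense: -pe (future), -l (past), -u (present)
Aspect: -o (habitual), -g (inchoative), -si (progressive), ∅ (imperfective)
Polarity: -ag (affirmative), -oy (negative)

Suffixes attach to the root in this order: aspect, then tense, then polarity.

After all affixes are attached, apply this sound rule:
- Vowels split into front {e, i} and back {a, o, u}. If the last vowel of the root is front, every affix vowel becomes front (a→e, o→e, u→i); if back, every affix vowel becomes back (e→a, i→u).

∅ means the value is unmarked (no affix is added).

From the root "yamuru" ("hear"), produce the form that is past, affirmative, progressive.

yamurusulag

Attach aspect progressive -si → yamurusi.
Attach tense past -l → yamurusil.
Attach polarity affirmative -ag → yamurusilag.
Apply vowel harmony: yamurusilag → yamurusulag.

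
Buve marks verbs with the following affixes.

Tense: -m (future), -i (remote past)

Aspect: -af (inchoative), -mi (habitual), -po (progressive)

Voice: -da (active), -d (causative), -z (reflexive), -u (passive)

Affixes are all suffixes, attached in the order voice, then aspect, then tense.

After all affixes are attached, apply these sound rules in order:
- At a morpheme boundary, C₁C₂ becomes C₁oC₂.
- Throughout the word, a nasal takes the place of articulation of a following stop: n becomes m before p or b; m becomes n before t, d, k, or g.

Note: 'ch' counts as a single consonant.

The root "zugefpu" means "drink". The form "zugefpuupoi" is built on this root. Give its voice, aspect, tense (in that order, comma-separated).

Segment: zugefpu-u-po-i.
voice: -u → passive.
aspect: -po → progressive.
tense: -i → remote past.

passive, progressive, remote past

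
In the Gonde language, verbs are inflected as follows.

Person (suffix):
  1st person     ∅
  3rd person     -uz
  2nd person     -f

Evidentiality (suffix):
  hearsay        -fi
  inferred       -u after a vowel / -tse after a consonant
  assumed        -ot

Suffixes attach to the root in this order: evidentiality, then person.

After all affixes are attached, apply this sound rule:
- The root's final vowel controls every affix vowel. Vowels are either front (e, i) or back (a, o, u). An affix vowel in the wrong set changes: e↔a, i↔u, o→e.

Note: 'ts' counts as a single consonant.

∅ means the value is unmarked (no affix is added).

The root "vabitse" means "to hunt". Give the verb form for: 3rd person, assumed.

Attach evidentiality assumed -ot → vabitseot.
Attach person 3rd person -uz → vabitseotuz.
Apply vowel harmony: vabitseotuz → vabitseetiz.

vabitseetiz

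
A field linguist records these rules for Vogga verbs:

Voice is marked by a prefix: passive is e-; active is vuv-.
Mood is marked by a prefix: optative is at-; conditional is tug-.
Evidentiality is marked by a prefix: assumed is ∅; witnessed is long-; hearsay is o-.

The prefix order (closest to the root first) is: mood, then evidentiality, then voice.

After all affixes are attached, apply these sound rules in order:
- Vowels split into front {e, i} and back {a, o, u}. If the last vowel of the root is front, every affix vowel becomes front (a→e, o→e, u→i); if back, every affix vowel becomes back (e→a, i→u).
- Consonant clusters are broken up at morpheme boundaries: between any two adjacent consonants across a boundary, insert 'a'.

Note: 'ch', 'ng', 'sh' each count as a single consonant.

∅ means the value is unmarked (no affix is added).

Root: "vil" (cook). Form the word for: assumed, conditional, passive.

etigavil

Attach mood conditional tug- → tugvil.
evidentiality = assumed: zero marking, form stays tugvil.
Attach voice passive e- → etugvil.
Apply vowel harmony: etugvil → etigvil.
Apply epenthesis: etigvil → etigavil.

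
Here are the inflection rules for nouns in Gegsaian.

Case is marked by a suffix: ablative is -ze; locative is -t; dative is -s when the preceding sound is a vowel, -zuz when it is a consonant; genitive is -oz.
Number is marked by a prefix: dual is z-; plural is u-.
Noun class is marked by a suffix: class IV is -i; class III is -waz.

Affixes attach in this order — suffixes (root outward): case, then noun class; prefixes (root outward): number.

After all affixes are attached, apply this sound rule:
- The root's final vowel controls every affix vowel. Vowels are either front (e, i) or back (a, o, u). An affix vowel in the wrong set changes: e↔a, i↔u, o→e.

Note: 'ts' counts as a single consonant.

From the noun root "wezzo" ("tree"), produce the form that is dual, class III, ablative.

Attach case ablative -ze → wezzoze.
Attach number dual z- → zwezzoze.
Attach noun class class III -waz → zwezzozewaz.
Apply vowel harmony: zwezzozewaz → zwezzozawaz.

zwezzozawaz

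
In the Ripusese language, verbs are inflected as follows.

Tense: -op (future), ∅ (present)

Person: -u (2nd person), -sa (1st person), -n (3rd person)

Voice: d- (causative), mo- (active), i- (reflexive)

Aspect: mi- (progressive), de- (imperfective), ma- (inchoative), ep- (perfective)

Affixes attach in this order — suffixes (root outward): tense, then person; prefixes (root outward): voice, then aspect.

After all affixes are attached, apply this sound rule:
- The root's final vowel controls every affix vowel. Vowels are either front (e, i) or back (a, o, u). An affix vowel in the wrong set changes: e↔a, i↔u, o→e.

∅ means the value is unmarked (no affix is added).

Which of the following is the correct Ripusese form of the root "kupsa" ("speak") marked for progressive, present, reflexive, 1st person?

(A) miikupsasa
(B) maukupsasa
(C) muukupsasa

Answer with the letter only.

tense = present: zero marking, form stays kupsa.
Attach voice reflexive i- → ikupsa.
Attach aspect progressive mi- → miikupsa.
Attach person 1st person -sa → miikupsasa.
Apply vowel harmony: miikupsasa → muukupsasa.
So the correct form is muukupsasa, option (C).
(A) miikupsasa is wrong: it fails to apply the sound rule(s).
(B) maukupsasa is wrong: it uses inchoative instead of progressive for aspect.

C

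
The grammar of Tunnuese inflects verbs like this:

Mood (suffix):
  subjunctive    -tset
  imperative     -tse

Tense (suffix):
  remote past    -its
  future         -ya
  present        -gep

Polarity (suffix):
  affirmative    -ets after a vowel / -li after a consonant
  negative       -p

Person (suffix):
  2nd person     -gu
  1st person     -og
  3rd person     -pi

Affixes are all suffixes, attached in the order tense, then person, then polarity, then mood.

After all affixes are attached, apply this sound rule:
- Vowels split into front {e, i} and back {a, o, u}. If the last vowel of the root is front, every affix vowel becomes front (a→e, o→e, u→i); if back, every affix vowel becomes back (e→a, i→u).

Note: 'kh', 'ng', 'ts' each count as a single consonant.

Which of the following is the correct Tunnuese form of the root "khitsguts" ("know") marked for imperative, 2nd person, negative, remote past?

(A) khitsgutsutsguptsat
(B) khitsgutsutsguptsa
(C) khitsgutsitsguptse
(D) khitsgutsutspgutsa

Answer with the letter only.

B

Attach tense remote past -its → khitsgutsits.
Attach person 2nd person -gu → khitsgutsitsgu.
Attach polarity negative -p → khitsgutsitsgup.
Attach mood imperative -tse → khitsgutsitsguptse.
Apply vowel harmony: khitsgutsitsguptse → khitsgutsutsguptsa.
So the correct form is khitsgutsutsguptsa, option (B).
(C) khitsgutsitsguptse is wrong: it fails to apply the sound rule(s).
(D) khitsgutsutspgutsa is wrong: it has the affixes in the wrong order.
(A) khitsgutsutsguptsat is wrong: it uses subjunctive instead of imperative for mood.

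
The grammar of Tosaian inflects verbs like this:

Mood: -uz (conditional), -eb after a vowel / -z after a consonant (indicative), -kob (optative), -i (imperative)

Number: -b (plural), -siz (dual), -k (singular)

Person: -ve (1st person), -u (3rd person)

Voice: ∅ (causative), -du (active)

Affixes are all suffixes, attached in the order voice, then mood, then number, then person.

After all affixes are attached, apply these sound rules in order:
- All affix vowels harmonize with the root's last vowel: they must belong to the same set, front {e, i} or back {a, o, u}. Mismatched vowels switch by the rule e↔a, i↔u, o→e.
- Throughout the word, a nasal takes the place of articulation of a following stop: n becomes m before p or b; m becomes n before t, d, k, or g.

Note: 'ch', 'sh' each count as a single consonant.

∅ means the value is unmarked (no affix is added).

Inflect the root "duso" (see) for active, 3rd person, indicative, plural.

dusoduabbu

Attach voice active -du → dusodu.
Attach mood indicative -eb (after vowel 'u') → dusodueb.
Attach number plural -b → dusoduebb.
Attach person 3rd person -u → dusoduebbu.
Apply vowel harmony: dusoduebbu → dusoduabbu.
Nasal assimilation: no change.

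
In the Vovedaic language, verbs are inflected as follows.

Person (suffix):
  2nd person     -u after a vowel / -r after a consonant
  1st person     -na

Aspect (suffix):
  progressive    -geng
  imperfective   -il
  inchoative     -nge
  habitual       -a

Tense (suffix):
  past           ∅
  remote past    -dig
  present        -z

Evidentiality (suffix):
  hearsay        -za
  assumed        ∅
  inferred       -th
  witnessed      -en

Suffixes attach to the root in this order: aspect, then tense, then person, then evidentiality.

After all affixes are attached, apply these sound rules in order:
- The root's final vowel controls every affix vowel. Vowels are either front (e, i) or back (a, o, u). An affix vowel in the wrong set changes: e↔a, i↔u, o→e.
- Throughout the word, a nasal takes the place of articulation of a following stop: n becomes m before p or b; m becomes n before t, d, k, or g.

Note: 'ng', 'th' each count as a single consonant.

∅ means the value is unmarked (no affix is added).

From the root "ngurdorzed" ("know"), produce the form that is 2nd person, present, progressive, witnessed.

ngurdorzedgengzren

Attach aspect progressive -geng → ngurdorzedgeng.
Attach tense present -z → ngurdorzedgengz.
Attach person 2nd person -r (after consonant 'z') → ngurdorzedgengzr.
Attach evidentiality witnessed -en → ngurdorzedgengzren.
Vowel harmony: no change.
Nasal assimilation: no change.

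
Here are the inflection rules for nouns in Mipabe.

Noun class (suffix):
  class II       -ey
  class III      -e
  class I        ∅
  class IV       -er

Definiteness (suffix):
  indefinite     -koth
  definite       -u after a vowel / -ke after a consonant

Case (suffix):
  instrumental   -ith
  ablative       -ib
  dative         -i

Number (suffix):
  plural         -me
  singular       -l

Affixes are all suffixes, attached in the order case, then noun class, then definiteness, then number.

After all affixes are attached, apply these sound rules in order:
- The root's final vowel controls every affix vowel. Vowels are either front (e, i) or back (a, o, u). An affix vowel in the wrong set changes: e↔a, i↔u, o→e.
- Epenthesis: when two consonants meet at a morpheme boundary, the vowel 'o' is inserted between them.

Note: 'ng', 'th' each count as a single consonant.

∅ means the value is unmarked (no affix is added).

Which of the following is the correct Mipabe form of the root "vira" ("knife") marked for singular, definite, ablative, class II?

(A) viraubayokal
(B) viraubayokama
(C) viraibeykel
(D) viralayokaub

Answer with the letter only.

A

Attach case ablative -ib → viraib.
Attach noun class class II -ey → viraibey.
Attach definiteness definite -ke (after consonant 'y') → viraibeyke.
Attach number singular -l → viraibeykel.
Apply vowel harmony: viraibeykel → viraubaykal.
Apply epenthesis: viraubaykal → viraubayokal.
So the correct form is viraubayokal, option (A).
(D) viralayokaub is wrong: it has the affixes in the wrong order.
(B) viraubayokama is wrong: it uses plural instead of singular for number.
(C) viraibeykel is wrong: it fails to apply the sound rule(s).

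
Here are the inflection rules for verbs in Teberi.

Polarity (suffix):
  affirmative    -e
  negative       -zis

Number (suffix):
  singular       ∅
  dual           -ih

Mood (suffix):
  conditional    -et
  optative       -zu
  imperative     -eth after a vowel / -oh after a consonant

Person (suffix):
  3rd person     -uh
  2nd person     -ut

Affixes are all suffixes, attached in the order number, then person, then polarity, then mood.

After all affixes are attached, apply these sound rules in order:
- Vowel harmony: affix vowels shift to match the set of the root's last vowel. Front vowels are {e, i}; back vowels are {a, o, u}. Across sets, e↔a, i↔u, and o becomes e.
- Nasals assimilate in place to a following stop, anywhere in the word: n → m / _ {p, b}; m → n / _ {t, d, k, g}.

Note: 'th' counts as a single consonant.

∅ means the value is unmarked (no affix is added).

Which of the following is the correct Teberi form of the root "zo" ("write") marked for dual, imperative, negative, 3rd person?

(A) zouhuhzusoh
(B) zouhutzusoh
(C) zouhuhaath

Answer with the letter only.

A

Attach number dual -ih → zoih.
Attach person 3rd person -uh → zoihuh.
Attach polarity negative -zis → zoihuhzis.
Attach mood imperative -oh (after consonant 's') → zoihuhzisoh.
Apply vowel harmony: zoihuhzisoh → zouhuhzusoh.
Nasal assimilation: no change.
So the correct form is zouhuhzusoh, option (A).
(C) zouhuhaath is wrong: it uses affirmative instead of negative for polarity.
(B) zouhutzusoh is wrong: it uses 2nd person instead of 3rd person for person.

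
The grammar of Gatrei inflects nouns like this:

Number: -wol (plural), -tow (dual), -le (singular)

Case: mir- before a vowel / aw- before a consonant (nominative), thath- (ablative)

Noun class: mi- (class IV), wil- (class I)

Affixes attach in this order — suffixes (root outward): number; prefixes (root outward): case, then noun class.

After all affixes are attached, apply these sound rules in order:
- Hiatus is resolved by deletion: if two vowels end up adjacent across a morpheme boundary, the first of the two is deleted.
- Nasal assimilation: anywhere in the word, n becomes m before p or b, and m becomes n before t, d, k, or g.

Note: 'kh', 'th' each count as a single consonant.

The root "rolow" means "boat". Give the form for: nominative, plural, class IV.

Attach case nominative aw- (before consonant 'r') → awrolow.
Attach noun class class IV mi- → miawrolow.
Attach number plural -wol → miawrolowwol.
Apply vowel deletion: miawrolowwol → mawrolowwol.
Nasal assimilation: no change.

mawrolowwol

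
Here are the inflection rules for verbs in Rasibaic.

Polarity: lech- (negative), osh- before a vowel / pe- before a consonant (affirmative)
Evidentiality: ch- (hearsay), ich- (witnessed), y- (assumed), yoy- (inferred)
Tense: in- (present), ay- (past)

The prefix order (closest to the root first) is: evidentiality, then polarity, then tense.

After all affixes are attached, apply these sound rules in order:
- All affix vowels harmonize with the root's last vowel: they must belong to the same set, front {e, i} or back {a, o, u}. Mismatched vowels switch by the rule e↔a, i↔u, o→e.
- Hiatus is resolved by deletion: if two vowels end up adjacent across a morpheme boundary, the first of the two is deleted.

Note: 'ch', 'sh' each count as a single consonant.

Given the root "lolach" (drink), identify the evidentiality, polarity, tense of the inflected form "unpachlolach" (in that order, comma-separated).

Segment: in-pe-ch-lolach.
evidentiality: ch- → hearsay.
polarity: osh/pe- → affirmative.
tense: in- → present.

hearsay, affirmative, present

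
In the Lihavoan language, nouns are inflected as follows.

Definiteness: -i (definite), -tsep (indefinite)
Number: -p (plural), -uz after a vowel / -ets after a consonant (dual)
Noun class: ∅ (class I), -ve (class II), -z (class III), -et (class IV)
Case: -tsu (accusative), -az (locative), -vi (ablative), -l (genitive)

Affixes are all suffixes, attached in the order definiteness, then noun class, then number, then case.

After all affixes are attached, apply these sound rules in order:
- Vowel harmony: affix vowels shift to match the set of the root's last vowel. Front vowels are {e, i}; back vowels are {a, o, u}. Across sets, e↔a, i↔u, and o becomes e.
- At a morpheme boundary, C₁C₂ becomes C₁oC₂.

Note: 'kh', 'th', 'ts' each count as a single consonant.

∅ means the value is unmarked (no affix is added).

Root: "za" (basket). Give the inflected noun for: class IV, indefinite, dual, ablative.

Attach definiteness indefinite -tsep → zatsep.
Attach noun class class IV -et → zatsepet.
Attach number dual -ets (after consonant 't') → zatsepetets.
Attach case ablative -vi → zatsepetetsvi.
Apply vowel harmony: zatsepetetsvi → zatsapatatsvu.
Apply epenthesis: zatsapatatsvu → zatsapatatsovu.

zatsapatatsovu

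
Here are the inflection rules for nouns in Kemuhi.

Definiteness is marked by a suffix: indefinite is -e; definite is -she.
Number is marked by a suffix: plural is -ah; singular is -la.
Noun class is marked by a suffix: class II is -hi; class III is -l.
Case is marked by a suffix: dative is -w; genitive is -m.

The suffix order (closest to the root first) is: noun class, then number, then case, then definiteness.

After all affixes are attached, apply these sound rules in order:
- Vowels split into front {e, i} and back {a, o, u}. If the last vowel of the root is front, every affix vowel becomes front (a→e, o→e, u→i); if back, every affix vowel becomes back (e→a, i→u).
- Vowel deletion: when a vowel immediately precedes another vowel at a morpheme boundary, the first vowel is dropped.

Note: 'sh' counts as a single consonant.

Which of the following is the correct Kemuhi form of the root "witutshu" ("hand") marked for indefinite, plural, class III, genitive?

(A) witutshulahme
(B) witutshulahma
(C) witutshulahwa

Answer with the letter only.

B

Attach noun class class III -l → witutshul.
Attach number plural -ah → witutshulah.
Attach case genitive -m → witutshulahm.
Attach definiteness indefinite -e → witutshulahme.
Apply vowel harmony: witutshulahme → witutshulahma.
Vowel deletion: no change.
So the correct form is witutshulahma, option (B).
(C) witutshulahwa is wrong: it uses dative instead of genitive for case.
(A) witutshulahme is wrong: it fails to apply the sound rule(s).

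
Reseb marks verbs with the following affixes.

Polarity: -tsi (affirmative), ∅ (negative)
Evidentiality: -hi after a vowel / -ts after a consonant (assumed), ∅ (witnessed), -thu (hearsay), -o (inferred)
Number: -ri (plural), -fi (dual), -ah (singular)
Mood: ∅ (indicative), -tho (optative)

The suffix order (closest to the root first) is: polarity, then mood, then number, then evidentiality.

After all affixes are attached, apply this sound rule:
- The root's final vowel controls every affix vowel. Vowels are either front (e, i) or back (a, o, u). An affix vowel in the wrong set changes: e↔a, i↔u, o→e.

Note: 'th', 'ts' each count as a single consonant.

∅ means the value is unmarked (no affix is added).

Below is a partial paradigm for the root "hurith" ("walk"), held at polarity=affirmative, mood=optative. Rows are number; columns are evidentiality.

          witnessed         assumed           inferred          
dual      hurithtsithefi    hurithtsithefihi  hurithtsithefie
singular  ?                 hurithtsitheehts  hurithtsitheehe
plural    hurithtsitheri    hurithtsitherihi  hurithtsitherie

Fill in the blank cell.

Attach polarity affirmative -tsi → hurithtsi.
Attach mood optative -tho → hurithtsitho.
Attach number singular -ah → hurithtsithoah.
evidentiality = witnessed: zero marking, form stays hurithtsithoah.
Apply vowel harmony: hurithtsithoah → hurithtsitheeh.

hurithtsitheeh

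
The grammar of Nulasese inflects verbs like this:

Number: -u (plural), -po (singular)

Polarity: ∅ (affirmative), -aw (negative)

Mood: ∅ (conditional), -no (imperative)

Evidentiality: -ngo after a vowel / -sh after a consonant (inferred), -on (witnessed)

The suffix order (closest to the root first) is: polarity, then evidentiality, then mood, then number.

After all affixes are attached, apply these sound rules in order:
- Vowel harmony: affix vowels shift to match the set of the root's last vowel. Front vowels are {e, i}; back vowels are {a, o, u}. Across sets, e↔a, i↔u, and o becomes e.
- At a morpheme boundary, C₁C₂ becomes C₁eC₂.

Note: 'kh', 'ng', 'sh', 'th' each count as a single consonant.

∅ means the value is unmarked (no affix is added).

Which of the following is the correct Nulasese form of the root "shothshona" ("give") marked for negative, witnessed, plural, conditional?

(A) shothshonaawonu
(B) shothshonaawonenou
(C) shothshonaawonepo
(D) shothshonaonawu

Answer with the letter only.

Attach polarity negative -aw → shothshonaaw.
Attach evidentiality witnessed -on → shothshonaawon.
mood = conditional: zero marking, form stays shothshonaawon.
Attach number plural -u → shothshonaawonu.
Vowel harmony: no change.
Epenthesis: no change.
So the correct form is shothshonaawonu, option (A).
(B) shothshonaawonenou is wrong: it uses imperative instead of conditional for mood.
(D) shothshonaonawu is wrong: it has the affixes in the wrong order.
(C) shothshonaawonepo is wrong: it uses singular instead of plural for number.

A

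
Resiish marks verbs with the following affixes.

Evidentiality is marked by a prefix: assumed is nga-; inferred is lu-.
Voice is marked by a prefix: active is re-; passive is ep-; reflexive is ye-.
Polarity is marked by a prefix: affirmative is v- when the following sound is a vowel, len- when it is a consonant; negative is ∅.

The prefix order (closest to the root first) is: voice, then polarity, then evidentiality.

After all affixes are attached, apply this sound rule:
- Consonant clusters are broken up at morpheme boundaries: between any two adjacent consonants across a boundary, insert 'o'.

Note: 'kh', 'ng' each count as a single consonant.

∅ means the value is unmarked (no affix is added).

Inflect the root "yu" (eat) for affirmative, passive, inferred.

Attach voice passive ep- → epyu.
Attach polarity affirmative v- (before vowel 'e') → vepyu.
Attach evidentiality inferred lu- → luvepyu.
Apply epenthesis: luvepyu → luvepoyu.

luvepoyu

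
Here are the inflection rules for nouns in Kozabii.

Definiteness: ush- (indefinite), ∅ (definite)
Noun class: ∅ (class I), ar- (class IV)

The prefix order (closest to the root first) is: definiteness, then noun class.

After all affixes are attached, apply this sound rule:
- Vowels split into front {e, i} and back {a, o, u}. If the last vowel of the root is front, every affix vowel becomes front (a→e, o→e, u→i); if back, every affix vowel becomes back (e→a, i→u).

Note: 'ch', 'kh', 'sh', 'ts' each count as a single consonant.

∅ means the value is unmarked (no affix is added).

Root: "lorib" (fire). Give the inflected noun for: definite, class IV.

erlorib

definiteness = definite: zero marking, form stays lorib.
Attach noun class class IV ar- → arlorib.
Apply vowel harmony: arlorib → erlorib.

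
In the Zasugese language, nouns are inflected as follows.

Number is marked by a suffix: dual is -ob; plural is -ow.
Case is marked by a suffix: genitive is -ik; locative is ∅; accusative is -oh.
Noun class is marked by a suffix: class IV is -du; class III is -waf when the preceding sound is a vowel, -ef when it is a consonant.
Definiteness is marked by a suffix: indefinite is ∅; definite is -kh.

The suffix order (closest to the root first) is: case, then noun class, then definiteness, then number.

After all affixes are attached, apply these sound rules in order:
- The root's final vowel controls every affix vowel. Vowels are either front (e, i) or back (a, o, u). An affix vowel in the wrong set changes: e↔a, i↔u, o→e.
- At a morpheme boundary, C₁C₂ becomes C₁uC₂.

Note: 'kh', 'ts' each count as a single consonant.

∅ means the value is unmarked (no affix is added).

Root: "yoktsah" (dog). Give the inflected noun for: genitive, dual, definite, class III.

Attach case genitive -ik → yoktsahik.
Attach noun class class III -ef (after consonant 'k') → yoktsahikef.
Attach definiteness definite -kh → yoktsahikefkh.
Attach number dual -ob → yoktsahikefkhob.
Apply vowel harmony: yoktsahikefkhob → yoktsahukafkhob.
Apply epenthesis: yoktsahukafkhob → yoktsahukafukhob.

yoktsahukafukhob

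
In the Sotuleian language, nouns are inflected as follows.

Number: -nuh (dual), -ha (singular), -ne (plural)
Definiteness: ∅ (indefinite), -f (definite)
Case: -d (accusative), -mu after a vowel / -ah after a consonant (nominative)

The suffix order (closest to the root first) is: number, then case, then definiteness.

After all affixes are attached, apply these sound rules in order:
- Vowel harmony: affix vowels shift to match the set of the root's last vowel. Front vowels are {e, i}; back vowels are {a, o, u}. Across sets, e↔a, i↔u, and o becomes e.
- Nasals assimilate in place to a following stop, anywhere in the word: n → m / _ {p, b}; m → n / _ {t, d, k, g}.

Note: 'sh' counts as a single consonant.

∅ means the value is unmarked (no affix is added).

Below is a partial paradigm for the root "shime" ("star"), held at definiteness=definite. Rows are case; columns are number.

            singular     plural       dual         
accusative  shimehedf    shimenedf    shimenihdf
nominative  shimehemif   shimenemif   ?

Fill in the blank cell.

shimenihehf

Attach number dual -nuh → shimenuh.
Attach case nominative -ah (after consonant 'h') → shimenuhah.
Attach definiteness definite -f → shimenuhahf.
Apply vowel harmony: shimenuhahf → shimenihehf.
Nasal assimilation: no change.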